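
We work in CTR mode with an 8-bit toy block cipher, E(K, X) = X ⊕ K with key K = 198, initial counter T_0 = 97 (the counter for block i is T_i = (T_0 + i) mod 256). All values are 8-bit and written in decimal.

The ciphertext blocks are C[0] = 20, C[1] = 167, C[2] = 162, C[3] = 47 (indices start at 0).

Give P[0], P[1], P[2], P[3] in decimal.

P[0] = 179, P[1] = 3, P[2] = 7, P[3] = 141

CTR decryption: S_i = E(K, T_i) where T_i is the counter for block i; P_i = C_i ⊕ S_i.
P[0]: T = 97, S = E(K, T) = 167; 20 ⊕ 167 = 179.
P[1]: T = 98, S = E(K, T) = 164; 167 ⊕ 164 = 3.
P[2]: T = 99, S = E(K, T) = 165; 162 ⊕ 165 = 7.
P[3]: T = 100, S = E(K, T) = 162; 47 ⊕ 162 = 141.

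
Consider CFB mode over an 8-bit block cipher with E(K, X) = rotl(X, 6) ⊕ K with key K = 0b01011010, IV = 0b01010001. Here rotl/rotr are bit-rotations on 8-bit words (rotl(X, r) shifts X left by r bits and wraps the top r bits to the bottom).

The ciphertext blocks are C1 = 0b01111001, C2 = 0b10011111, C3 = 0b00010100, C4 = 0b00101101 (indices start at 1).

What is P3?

P3 = 0b10101001

CFB decryption: P_i = C_i ⊕ E(K, C_{i−1}), with C_{0} = IV.
P3: E(K, 0b10011111) = 0b10111101; 0b00010100 ⊕ 0b10111101 = 0b10101001.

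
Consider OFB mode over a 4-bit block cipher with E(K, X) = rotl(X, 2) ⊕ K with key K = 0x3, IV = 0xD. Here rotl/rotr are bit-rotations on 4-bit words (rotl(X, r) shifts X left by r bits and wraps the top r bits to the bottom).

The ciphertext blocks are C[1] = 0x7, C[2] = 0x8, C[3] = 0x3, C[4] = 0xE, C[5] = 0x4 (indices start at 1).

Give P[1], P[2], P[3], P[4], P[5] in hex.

OFB decryption: S_i = E(K, S_{i−1}) with S_{0} = IV; P_i = C_i ⊕ S_i.
P[1]: S = E(K, 0xD) = 0x4; 0x7 ⊕ 0x4 = 0x3.
P[2]: S = E(K, 0x4) = 0x2; 0x8 ⊕ 0x2 = 0xA.
P[3]: S = E(K, 0x2) = 0xB; 0x3 ⊕ 0xB = 0x8.
P[4]: S = E(K, 0xB) = 0xD; 0xE ⊕ 0xD = 0x3.
P[5]: S = E(K, 0xD) = 0x4; 0x4 ⊕ 0x4 = 0x0.

P[1] = 0x3, P[2] = 0xA, P[3] = 0x8, P[4] = 0x3, P[5] = 0x0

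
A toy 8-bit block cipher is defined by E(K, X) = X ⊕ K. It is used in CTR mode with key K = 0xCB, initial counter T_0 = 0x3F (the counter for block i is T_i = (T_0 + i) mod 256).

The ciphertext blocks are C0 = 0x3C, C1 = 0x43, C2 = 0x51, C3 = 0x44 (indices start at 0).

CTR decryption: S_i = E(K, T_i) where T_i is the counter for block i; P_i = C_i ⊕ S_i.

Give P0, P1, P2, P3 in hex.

P0: T = 0x3F, S = E(K, T) = 0xF4; 0x3C ⊕ 0xF4 = 0xC8.
P1: T = 0x40, S = E(K, T) = 0x8B; 0x43 ⊕ 0x8B = 0xC8.
P2: T = 0x41, S = E(K, T) = 0x8A; 0x51 ⊕ 0x8A = 0xDB.
P3: T = 0x42, S = E(K, T) = 0x89; 0x44 ⊕ 0x89 = 0xCD.

P0 = 0xC8, P1 = 0xC8, P2 = 0xDB, P3 = 0xCD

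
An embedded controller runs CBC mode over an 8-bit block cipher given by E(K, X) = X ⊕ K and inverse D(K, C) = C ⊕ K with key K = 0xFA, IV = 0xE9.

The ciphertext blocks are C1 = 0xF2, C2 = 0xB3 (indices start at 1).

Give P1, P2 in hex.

P1 = 0xE1, P2 = 0xBB

CBC decryption: P_i = D(K, C_i) ⊕ C_{i−1}, with C_{0} = IV.
P1: D(K, 0xF2) = 0x08; 0x08 ⊕ 0xE9 = 0xE1.
P2: D(K, 0xB3) = 0x49; 0x49 ⊕ 0xF2 = 0xBB.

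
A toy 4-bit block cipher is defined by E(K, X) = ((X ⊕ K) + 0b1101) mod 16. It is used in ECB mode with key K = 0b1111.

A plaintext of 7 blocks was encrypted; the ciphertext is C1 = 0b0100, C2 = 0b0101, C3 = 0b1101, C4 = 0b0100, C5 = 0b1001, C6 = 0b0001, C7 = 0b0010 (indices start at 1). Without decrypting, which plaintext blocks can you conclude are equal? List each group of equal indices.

P1 = P4

ECB encrypts each block independently with the same key, so equal ciphertext blocks imply equal plaintext blocks.
C1 = C4 = 0b0100, so P1 = P4.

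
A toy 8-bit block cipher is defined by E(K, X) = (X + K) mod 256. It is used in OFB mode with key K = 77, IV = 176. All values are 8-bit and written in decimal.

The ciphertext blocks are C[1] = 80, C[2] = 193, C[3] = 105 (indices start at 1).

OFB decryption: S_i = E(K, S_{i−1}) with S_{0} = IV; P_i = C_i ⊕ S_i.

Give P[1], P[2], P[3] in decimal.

P[1] = 173, P[2] = 139, P[3] = 254

P[1]: S = E(K, 176) = 253; 80 ⊕ 253 = 173.
P[2]: S = E(K, 253) = 74; 193 ⊕ 74 = 139.
P[3]: S = E(K, 74) = 151; 105 ⊕ 151 = 254.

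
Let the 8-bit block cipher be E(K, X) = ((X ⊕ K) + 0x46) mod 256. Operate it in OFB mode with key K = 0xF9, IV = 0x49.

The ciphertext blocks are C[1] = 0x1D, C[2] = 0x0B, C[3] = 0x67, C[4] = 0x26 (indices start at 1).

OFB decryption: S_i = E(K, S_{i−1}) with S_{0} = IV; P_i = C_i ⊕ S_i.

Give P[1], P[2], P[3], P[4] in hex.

P[1] = 0xEB, P[2] = 0x5E, P[3] = 0x95, P[4] = 0x77

P[1]: S = E(K, 0x49) = 0xF6; 0x1D ⊕ 0xF6 = 0xEB.
P[2]: S = E(K, 0xF6) = 0x55; 0x0B ⊕ 0x55 = 0x5E.
P[3]: S = E(K, 0x55) = 0xF2; 0x67 ⊕ 0xF2 = 0x95.
P[4]: S = E(K, 0xF2) = 0x51; 0x26 ⊕ 0x51 = 0x77.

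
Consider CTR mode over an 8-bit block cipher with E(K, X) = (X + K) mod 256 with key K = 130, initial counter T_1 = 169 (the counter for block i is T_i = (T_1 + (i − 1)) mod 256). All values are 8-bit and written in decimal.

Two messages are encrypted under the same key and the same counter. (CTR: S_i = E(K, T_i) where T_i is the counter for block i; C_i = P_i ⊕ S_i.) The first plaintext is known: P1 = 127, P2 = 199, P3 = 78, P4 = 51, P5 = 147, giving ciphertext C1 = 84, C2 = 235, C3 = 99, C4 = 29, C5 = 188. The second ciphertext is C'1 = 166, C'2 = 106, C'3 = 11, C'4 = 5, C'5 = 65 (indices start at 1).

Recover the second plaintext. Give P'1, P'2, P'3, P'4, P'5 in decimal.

In CTR with a reused counter, both messages share the same keystream S_i, so C_i ⊕ C'_i = P_i ⊕ P'_i and thus P'_i = P_i ⊕ C_i ⊕ C'_i.
P'1: 127 ⊕ 84 ⊕ 166 = 141.
P'2: 199 ⊕ 235 ⊕ 106 = 70.
P'3: 78 ⊕ 99 ⊕ 11 = 38.
P'4: 51 ⊕ 29 ⊕ 5 = 43.
P'5: 147 ⊕ 188 ⊕ 65 = 110.

P'1 = 141, P'2 = 70, P'3 = 38, P'4 = 43, P'5 = 110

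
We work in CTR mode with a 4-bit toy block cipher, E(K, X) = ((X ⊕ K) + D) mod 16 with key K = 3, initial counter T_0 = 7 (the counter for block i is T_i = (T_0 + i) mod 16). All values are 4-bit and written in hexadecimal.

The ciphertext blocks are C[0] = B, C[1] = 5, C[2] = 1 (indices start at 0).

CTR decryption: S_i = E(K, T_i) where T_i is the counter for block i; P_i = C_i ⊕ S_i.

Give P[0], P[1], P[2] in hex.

P[0]: T = 7, S = E(K, T) = 1; B ⊕ 1 = A.
P[1]: T = 8, S = E(K, T) = 8; 5 ⊕ 8 = D.
P[2]: T = 9, S = E(K, T) = 7; 1 ⊕ 7 = 6.

P[0] = A, P[1] = D, P[2] = 6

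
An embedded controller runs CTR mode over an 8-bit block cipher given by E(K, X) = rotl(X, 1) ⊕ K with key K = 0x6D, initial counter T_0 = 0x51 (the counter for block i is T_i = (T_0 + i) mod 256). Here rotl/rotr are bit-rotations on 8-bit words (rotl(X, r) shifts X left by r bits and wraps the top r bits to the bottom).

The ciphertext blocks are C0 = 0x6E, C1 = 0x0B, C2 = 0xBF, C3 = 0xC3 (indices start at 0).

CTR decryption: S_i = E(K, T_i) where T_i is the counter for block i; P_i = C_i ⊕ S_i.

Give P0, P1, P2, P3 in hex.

P0 = 0xA1, P1 = 0xC2, P2 = 0x74, P3 = 0x06

P0: T = 0x51, S = E(K, T) = 0xCF; 0x6E ⊕ 0xCF = 0xA1.
P1: T = 0x52, S = E(K, T) = 0xC9; 0x0B ⊕ 0xC9 = 0xC2.
P2: T = 0x53, S = E(K, T) = 0xCB; 0xBF ⊕ 0xCB = 0x74.
P3: T = 0x54, S = E(K, T) = 0xC5; 0xC3 ⊕ 0xC5 = 0x06.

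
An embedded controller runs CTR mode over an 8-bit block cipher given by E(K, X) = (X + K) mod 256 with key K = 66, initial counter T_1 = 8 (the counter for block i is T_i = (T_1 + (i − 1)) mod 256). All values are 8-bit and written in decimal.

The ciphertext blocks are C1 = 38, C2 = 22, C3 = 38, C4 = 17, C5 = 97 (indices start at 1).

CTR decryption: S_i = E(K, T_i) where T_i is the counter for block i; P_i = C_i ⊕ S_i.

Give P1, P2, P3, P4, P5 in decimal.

P1 = 108, P2 = 93, P3 = 106, P4 = 92, P5 = 47

P1: T = 8, S = E(K, T) = 74; 38 ⊕ 74 = 108.
P2: T = 9, S = E(K, T) = 75; 22 ⊕ 75 = 93.
P3: T = 10, S = E(K, T) = 76; 38 ⊕ 76 = 106.
P4: T = 11, S = E(K, T) = 77; 17 ⊕ 77 = 92.
P5: T = 12, S = E(K, T) = 78; 97 ⊕ 78 = 47.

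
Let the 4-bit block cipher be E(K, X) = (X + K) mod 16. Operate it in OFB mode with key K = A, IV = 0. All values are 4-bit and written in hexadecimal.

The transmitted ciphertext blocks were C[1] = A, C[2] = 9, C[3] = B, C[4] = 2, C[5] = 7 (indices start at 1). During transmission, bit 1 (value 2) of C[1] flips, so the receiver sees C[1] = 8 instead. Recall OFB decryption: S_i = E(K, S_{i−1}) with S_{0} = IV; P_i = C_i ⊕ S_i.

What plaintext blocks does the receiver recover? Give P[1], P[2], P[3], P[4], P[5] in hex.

P[1] = 2, P[2] = D, P[3] = 5, P[4] = A, P[5] = 5

Only C[1] changed, to 8. In OFB, a change in C_i flips the same bit in P_i only; the keystream is unaffected. Decrypting the received ciphertext:
P[1]: S = E(K, 0) = A; 8 ⊕ A = 2.
P[2]: S = E(K, A) = 4; 9 ⊕ 4 = D.
P[3]: S = E(K, 4) = E; B ⊕ E = 5.
P[4]: S = E(K, E) = 8; 2 ⊕ 8 = A.
P[5]: S = E(K, 8) = 2; 7 ⊕ 2 = 5.
Blocks that differ from the original plaintext: P[1].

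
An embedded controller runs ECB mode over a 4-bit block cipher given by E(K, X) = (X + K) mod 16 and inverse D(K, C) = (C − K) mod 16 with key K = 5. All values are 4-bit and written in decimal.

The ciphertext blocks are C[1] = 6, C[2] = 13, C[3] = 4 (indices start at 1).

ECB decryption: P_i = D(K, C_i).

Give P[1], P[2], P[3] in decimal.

P[1] = 1, P[2] = 8, P[3] = 15

P[1]: D(K, 6) = 1.
P[2]: D(K, 13) = 8.
P[3]: D(K, 4) = 15.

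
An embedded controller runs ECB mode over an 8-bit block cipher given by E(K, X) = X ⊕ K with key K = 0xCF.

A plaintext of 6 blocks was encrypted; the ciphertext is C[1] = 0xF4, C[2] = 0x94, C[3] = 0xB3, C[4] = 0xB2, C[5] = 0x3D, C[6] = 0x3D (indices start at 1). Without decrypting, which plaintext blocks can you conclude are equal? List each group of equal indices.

P[5] = P[6]

ECB encrypts each block independently with the same key, so equal ciphertext blocks imply equal plaintext blocks.
C[5] = C[6] = 0x3D, so P[5] = P[6].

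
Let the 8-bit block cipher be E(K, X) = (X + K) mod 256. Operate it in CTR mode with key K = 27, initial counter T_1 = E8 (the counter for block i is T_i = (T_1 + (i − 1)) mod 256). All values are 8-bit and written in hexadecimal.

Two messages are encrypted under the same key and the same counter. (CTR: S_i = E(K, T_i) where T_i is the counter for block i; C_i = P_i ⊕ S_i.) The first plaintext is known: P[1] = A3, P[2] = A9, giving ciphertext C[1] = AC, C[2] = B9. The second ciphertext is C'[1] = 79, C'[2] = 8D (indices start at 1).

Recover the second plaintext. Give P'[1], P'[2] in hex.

In CTR with a reused counter, both messages share the same keystream S_i, so C_i ⊕ C'_i = P_i ⊕ P'_i and thus P'_i = P_i ⊕ C_i ⊕ C'_i.
P'[1]: A3 ⊕ AC ⊕ 79 = 76.
P'[2]: A9 ⊕ B9 ⊕ 8D = 9D.

P'[1] = 76, P'[2] = 9D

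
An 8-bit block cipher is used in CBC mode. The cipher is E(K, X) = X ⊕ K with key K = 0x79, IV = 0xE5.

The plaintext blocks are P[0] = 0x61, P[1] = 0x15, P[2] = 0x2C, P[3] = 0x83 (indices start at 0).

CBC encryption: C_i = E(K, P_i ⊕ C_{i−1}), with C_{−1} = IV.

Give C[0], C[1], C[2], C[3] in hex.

C[0]: P[0] ⊕ 0xE5 = 0x84; E(K, 0x84) = 0xFD.
C[1]: P[1] ⊕ 0xFD = 0xE8; E(K, 0xE8) = 0x91.
C[2]: P[2] ⊕ 0x91 = 0xBD; E(K, 0xBD) = 0xC4.
C[3]: P[3] ⊕ 0xC4 = 0x47; E(K, 0x47) = 0x3E.

C[0] = 0xFD, C[1] = 0x91, C[2] = 0xC4, C[3] = 0x3E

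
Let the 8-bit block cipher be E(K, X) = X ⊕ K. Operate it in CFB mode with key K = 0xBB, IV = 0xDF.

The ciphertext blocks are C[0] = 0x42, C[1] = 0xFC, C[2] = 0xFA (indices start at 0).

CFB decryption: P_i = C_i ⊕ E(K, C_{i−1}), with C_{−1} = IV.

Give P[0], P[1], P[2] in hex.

P[0]: E(K, 0xDF) = 0x64; 0x42 ⊕ 0x64 = 0x26.
P[1]: E(K, 0x42) = 0xF9; 0xFC ⊕ 0xF9 = 0x05.
P[2]: E(K, 0xFC) = 0x47; 0xFA ⊕ 0x47 = 0xBD.

P[0] = 0x26, P[1] = 0x05, P[2] = 0xBD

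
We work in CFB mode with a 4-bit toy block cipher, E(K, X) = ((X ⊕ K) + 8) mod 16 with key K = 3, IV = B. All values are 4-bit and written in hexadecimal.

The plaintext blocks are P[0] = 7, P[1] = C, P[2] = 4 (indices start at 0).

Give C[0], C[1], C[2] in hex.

C[0] = 7, C[1] = 0, C[2] = F

CFB encryption: C_i = P_i ⊕ E(K, C_{i−1}), with C_{−1} = IV.
C[0]: E(K, B) = 0; 7 ⊕ 0 = 7.
C[1]: E(K, 7) = C; C ⊕ C = 0.
C[2]: E(K, 0) = B; 4 ⊕ B = F.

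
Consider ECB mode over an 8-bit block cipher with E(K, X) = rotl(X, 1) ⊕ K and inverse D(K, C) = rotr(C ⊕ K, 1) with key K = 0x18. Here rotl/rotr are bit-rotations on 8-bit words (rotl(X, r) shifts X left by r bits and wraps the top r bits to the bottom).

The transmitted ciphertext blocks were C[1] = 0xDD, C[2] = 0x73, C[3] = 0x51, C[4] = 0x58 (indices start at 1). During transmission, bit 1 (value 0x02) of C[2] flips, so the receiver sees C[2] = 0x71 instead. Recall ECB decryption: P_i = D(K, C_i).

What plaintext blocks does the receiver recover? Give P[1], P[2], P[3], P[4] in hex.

P[1] = 0xE2, P[2] = 0xB4, P[3] = 0xA4, P[4] = 0x20

Only C[2] changed, to 0x71. In ECB, a change in C_i affects only P_i. Decrypting the received ciphertext:
P[1]: D(K, 0xDD) = 0xE2.
P[2]: D(K, 0x71) = 0xB4.
P[3]: D(K, 0x51) = 0xA4.
P[4]: D(K, 0x58) = 0x20.
Blocks that differ from the original plaintext: P[2].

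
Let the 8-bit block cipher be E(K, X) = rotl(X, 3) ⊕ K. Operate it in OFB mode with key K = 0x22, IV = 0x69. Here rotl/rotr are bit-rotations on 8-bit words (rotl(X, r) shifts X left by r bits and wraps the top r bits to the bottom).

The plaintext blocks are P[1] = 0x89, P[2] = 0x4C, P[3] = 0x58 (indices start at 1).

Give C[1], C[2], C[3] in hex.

OFB encryption: S_i = E(K, S_{i−1}) with S_{0} = IV; C_i = P_i ⊕ S_i.
C[1]: S = E(K, 0x69) = 0x69; 0x89 ⊕ 0x69 = 0xE0.
C[2]: S = E(K, 0x69) = 0x69; 0x4C ⊕ 0x69 = 0x25.
C[3]: S = E(K, 0x69) = 0x69; 0x58 ⊕ 0x69 = 0x31.

C[1] = 0xE0, C[2] = 0x25, C[3] = 0x31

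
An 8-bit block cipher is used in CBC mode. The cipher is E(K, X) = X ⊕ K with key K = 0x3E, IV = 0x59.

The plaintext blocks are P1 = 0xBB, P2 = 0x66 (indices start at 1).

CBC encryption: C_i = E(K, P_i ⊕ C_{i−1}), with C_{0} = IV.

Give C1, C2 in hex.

C1 = 0xDC, C2 = 0x84

C1: P1 ⊕ 0x59 = 0xE2; E(K, 0xE2) = 0xDC.
C2: P2 ⊕ 0xDC = 0xBA; E(K, 0xBA) = 0x84.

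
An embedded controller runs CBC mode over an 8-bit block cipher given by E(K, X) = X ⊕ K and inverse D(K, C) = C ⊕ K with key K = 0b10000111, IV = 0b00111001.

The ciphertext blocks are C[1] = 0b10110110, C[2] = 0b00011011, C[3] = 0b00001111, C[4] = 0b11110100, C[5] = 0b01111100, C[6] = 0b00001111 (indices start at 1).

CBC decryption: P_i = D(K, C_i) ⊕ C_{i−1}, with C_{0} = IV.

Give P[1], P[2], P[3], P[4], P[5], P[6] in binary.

P[1] = 0b00001000, P[2] = 0b00101010, P[3] = 0b10010011, P[4] = 0b01111100, P[5] = 0b00001111, P[6] = 0b11110100

P[1]: D(K, 0b10110110) = 0b00110001; 0b00110001 ⊕ 0b00111001 = 0b00001000.
P[2]: D(K, 0b00011011) = 0b10011100; 0b10011100 ⊕ 0b10110110 = 0b00101010.
P[3]: D(K, 0b00001111) = 0b10001000; 0b10001000 ⊕ 0b00011011 = 0b10010011.
P[4]: D(K, 0b11110100) = 0b01110011; 0b01110011 ⊕ 0b00001111 = 0b01111100.
P[5]: D(K, 0b01111100) = 0b11111011; 0b11111011 ⊕ 0b11110100 = 0b00001111.
P[6]: D(K, 0b00001111) = 0b10001000; 0b10001000 ⊕ 0b01111100 = 0b11110100.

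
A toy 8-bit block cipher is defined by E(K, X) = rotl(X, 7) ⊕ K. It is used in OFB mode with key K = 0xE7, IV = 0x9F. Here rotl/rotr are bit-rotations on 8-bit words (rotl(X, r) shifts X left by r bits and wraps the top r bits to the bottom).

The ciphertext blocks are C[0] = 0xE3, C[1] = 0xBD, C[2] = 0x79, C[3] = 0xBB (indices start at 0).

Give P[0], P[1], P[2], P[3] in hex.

OFB decryption: S_i = E(K, S_{i−1}) with S_{−1} = IV; P_i = C_i ⊕ S_i.
P[0]: S = E(K, 0x9F) = 0x28; 0xE3 ⊕ 0x28 = 0xCB.
P[1]: S = E(K, 0x28) = 0xF3; 0xBD ⊕ 0xF3 = 0x4E.
P[2]: S = E(K, 0xF3) = 0x1E; 0x79 ⊕ 0x1E = 0x67.
P[3]: S = E(K, 0x1E) = 0xE8; 0xBB ⊕ 0xE8 = 0x53.

P[0] = 0xCB, P[1] = 0x4E, P[2] = 0x67, P[3] = 0x53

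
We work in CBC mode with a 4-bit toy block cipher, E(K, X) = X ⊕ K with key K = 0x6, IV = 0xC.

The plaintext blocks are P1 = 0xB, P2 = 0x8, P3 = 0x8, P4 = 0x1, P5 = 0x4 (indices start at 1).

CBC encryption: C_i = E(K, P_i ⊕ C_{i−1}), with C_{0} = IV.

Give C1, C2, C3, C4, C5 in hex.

C1: P1 ⊕ 0xC = 0x7; E(K, 0x7) = 0x1.
C2: P2 ⊕ 0x1 = 0x9; E(K, 0x9) = 0xF.
C3: P3 ⊕ 0xF = 0x7; E(K, 0x7) = 0x1.
C4: P4 ⊕ 0x1 = 0x0; E(K, 0x0) = 0x6.
C5: P5 ⊕ 0x6 = 0x2; E(K, 0x2) = 0x4.

C1 = 0x1, C2 = 0xF, C3 = 0x1, C4 = 0x6, C5 = 0x4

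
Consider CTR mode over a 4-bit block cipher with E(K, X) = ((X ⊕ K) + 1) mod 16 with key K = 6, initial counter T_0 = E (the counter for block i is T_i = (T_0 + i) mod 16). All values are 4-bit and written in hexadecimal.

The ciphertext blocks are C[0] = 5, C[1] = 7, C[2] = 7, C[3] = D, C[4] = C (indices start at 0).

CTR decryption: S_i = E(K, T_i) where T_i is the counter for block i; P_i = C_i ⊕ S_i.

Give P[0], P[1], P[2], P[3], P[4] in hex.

P[0]: T = E, S = E(K, T) = 9; 5 ⊕ 9 = C.
P[1]: T = F, S = E(K, T) = A; 7 ⊕ A = D.
P[2]: T = 0, S = E(K, T) = 7; 7 ⊕ 7 = 0.
P[3]: T = 1, S = E(K, T) = 8; D ⊕ 8 = 5.
P[4]: T = 2, S = E(K, T) = 5; C ⊕ 5 = 9.

P[0] = C, P[1] = D, P[2] = 0, P[3] = 5, P[4] = 9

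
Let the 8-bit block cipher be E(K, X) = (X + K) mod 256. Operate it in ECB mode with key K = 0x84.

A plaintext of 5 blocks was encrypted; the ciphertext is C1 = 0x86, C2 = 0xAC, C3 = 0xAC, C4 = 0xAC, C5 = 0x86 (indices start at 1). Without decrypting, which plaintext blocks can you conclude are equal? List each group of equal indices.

P1 = P5; P2 = P3 = P4

ECB encrypts each block independently with the same key, so equal ciphertext blocks imply equal plaintext blocks.
C1 = C5 = 0x86, so P1 = P5.
C2 = C3 = C4 = 0xAC, so P2 = P3 = P4.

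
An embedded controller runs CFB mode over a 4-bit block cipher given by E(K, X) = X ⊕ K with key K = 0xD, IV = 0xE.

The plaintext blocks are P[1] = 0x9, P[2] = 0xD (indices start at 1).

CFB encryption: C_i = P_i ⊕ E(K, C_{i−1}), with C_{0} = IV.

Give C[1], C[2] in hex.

C[1]: E(K, 0xE) = 0x3; 0x9 ⊕ 0x3 = 0xA.
C[2]: E(K, 0xA) = 0x7; 0xD ⊕ 0x7 = 0xA.

C[1] = 0xA, C[2] = 0xA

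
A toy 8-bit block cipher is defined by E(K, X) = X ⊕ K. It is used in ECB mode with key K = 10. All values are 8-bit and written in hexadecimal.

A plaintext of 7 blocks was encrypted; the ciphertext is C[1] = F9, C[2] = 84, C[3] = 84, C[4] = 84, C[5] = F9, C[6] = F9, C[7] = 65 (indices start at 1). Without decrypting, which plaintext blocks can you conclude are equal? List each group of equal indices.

ECB encrypts each block independently with the same key, so equal ciphertext blocks imply equal plaintext blocks.
C[1] = C[5] = C[6] = F9, so P[1] = P[5] = P[6].
C[2] = C[3] = C[4] = 84, so P[2] = P[3] = P[4].

P[1] = P[5] = P[6]; P[2] = P[3] = P[4]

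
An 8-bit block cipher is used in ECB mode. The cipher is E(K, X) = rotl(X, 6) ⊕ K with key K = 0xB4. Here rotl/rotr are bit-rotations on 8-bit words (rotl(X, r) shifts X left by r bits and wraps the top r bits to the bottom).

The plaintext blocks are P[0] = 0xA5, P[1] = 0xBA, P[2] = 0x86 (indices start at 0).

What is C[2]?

ECB encryption: C_i = E(K, P_i).
C[2]: E(K, 0x86) = 0x15.

C[2] = 0x15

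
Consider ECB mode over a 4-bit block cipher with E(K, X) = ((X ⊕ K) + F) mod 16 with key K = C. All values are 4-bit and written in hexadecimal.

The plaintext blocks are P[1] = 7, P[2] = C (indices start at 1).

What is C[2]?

ECB encryption: C_i = E(K, P_i).
C[2]: E(K, C) = F.

C[2] = F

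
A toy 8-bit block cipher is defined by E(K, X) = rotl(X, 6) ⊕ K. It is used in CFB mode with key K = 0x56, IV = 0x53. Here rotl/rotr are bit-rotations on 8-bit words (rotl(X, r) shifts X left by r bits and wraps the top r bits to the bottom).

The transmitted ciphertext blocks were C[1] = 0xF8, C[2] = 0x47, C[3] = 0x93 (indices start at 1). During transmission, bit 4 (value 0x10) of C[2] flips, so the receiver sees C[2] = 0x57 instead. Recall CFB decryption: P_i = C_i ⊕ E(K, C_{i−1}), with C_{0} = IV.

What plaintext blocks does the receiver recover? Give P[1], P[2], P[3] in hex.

P[1] = 0x7A, P[2] = 0x3F, P[3] = 0x10

Only C[2] changed, to 0x57. In CFB, a change in C_i flips the same bit in P_i and garbles P_{i+1}. Decrypting the received ciphertext:
P[1]: E(K, 0x53) = 0x82; 0xF8 ⊕ 0x82 = 0x7A.
P[2]: E(K, 0xF8) = 0x68; 0x57 ⊕ 0x68 = 0x3F.
P[3]: E(K, 0x57) = 0x83; 0x93 ⊕ 0x83 = 0x10.
Blocks that differ from the original plaintext: P[2], P[3].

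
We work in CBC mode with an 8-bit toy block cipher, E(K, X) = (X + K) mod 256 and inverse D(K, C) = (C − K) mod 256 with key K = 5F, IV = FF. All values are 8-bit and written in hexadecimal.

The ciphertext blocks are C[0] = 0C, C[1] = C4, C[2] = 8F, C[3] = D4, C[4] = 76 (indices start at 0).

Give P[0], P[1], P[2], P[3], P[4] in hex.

P[0] = 52, P[1] = 69, P[2] = F4, P[3] = FA, P[4] = C3

CBC decryption: P_i = D(K, C_i) ⊕ C_{i−1}, with C_{−1} = IV.
P[0]: D(K, 0C) = AD; AD ⊕ FF = 52.
P[1]: D(K, C4) = 65; 65 ⊕ 0C = 69.
P[2]: D(K, 8F) = 30; 30 ⊕ C4 = F4.
P[3]: D(K, D4) = 75; 75 ⊕ 8F = FA.
P[4]: D(K, 76) = 17; 17 ⊕ D4 = C3.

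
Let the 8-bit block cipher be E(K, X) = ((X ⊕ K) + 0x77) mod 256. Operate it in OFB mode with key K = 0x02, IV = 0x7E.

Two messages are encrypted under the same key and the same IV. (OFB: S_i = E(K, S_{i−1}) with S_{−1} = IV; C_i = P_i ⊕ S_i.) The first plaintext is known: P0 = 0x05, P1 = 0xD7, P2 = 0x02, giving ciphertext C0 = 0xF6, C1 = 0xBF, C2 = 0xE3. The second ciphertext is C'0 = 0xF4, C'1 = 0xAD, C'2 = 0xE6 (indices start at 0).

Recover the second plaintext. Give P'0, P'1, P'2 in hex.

P'0 = 0x07, P'1 = 0xC5, P'2 = 0x07

In OFB with a reused IV, both messages share the same keystream S_i, so C_i ⊕ C'_i = P_i ⊕ P'_i and thus P'_i = P_i ⊕ C_i ⊕ C'_i.
P'0: 0x05 ⊕ 0xF6 ⊕ 0xF4 = 0x07.
P'1: 0xD7 ⊕ 0xBF ⊕ 0xAD = 0xC5.
P'2: 0x02 ⊕ 0xE3 ⊕ 0xE6 = 0x07.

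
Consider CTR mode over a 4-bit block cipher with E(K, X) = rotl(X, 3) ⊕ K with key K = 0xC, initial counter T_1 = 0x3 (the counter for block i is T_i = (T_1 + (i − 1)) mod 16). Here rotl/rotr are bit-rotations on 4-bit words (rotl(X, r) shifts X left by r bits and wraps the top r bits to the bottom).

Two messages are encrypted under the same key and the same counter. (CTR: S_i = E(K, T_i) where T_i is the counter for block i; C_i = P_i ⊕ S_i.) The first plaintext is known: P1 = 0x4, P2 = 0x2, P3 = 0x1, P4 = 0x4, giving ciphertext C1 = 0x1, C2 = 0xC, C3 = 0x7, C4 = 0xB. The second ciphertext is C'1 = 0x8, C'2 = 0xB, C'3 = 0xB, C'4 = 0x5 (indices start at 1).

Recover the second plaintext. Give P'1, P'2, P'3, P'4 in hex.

P'1 = 0xD, P'2 = 0x5, P'3 = 0xD, P'4 = 0xA

In CTR with a reused counter, both messages share the same keystream S_i, so C_i ⊕ C'_i = P_i ⊕ P'_i and thus P'_i = P_i ⊕ C_i ⊕ C'_i.
P'1: 0x4 ⊕ 0x1 ⊕ 0x8 = 0xD.
P'2: 0x2 ⊕ 0xC ⊕ 0xB = 0x5.
P'3: 0x1 ⊕ 0x7 ⊕ 0xB = 0xD.
P'4: 0x4 ⊕ 0xB ⊕ 0x5 = 0xA.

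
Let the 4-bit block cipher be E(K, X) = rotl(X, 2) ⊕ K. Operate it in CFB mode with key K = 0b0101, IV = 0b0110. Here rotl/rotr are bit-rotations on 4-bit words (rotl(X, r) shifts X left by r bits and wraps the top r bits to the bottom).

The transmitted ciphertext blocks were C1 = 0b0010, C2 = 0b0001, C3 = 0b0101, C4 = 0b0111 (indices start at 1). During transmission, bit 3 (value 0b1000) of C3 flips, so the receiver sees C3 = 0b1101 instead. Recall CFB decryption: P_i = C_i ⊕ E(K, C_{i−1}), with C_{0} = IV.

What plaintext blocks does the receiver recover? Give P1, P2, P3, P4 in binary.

P1 = 0b1110, P2 = 0b1100, P3 = 0b1100, P4 = 0b0101

Only C3 changed, to 0b1101. In CFB, a change in C_i flips the same bit in P_i and garbles P_{i+1}. Decrypting the received ciphertext:
P1: E(K, 0b0110) = 0b1100; 0b0010 ⊕ 0b1100 = 0b1110.
P2: E(K, 0b0010) = 0b1101; 0b0001 ⊕ 0b1101 = 0b1100.
P3: E(K, 0b0001) = 0b0001; 0b1101 ⊕ 0b0001 = 0b1100.
P4: E(K, 0b1101) = 0b0010; 0b0111 ⊕ 0b0010 = 0b0101.
Blocks that differ from the original plaintext: P3, P4.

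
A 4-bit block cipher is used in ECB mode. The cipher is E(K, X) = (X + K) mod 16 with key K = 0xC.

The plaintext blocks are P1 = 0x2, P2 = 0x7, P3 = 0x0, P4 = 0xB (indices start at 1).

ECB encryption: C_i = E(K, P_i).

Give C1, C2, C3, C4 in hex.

C1: E(K, 0x2) = 0xE.
C2: E(K, 0x7) = 0x3.
C3: E(K, 0x0) = 0xC.
C4: E(K, 0xB) = 0x7.

C1 = 0xE, C2 = 0x3, C3 = 0xC, C4 = 0x7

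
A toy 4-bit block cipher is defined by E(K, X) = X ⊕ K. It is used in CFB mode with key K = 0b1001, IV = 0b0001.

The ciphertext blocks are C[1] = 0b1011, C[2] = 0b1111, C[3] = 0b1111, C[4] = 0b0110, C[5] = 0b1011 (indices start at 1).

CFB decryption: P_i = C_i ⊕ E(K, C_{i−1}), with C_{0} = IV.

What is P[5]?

P[5] = 0b0100

P[5]: E(K, 0b0110) = 0b1111; 0b1011 ⊕ 0b1111 = 0b0100.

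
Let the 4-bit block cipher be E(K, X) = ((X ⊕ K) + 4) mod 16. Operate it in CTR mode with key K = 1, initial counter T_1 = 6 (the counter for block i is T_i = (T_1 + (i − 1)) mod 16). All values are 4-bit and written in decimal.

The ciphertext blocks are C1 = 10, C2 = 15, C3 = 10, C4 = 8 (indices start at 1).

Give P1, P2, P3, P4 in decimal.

CTR decryption: S_i = E(K, T_i) where T_i is the counter for block i; P_i = C_i ⊕ S_i.
P1: T = 6, S = E(K, T) = 11; 10 ⊕ 11 = 1.
P2: T = 7, S = E(K, T) = 10; 15 ⊕ 10 = 5.
P3: T = 8, S = E(K, T) = 13; 10 ⊕ 13 = 7.
P4: T = 9, S = E(K, T) = 12; 8 ⊕ 12 = 4.

P1 = 1, P2 = 5, P3 = 7, P4 = 4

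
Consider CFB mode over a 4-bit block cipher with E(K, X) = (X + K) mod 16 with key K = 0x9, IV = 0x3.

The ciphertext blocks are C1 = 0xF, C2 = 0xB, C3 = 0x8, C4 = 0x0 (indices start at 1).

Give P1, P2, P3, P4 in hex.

P1 = 0x3, P2 = 0x3, P3 = 0xC, P4 = 0x1

CFB decryption: P_i = C_i ⊕ E(K, C_{i−1}), with C_{0} = IV.
P1: E(K, 0x3) = 0xC; 0xF ⊕ 0xC = 0x3.
P2: E(K, 0xF) = 0x8; 0xB ⊕ 0x8 = 0x3.
P3: E(K, 0xB) = 0x4; 0x8 ⊕ 0x4 = 0xC.
P4: E(K, 0x8) = 0x1; 0x0 ⊕ 0x1 = 0x1.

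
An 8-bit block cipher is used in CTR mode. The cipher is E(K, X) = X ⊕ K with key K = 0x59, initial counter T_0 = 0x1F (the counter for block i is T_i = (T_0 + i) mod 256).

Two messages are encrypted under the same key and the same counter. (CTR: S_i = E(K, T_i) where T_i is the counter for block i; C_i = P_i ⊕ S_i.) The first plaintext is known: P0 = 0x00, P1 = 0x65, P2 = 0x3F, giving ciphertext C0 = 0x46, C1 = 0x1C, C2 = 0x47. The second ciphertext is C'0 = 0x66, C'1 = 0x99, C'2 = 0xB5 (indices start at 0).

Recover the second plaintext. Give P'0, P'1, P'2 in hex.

In CTR with a reused counter, both messages share the same keystream S_i, so C_i ⊕ C'_i = P_i ⊕ P'_i and thus P'_i = P_i ⊕ C_i ⊕ C'_i.
P'0: 0x00 ⊕ 0x46 ⊕ 0x66 = 0x20.
P'1: 0x65 ⊕ 0x1C ⊕ 0x99 = 0xE0.
P'2: 0x3F ⊕ 0x47 ⊕ 0xB5 = 0xCD.

P'0 = 0x20, P'1 = 0xE0, P'2 = 0xCD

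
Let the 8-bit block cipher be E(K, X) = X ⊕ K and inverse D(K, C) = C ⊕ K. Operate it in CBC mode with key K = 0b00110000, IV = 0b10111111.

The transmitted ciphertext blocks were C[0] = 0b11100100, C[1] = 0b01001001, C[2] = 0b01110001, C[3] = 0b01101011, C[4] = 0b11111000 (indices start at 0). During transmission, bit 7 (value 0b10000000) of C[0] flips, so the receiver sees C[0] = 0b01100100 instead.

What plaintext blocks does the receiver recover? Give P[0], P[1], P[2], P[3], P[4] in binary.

CBC decryption: P_i = D(K, C_i) ⊕ C_{i−1}, with C_{−1} = IV.
Only C[0] changed, to 0b01100100. In CBC, a change in C_i garbles P_i and flips the same bit in P_{i+1}. Decrypting the received ciphertext:
P[0]: D(K, 0b01100100) = 0b01010100; 0b01010100 ⊕ 0b10111111 = 0b11101011.
P[1]: D(K, 0b01001001) = 0b01111001; 0b01111001 ⊕ 0b01100100 = 0b00011101.
P[2]: D(K, 0b01110001) = 0b01000001; 0b01000001 ⊕ 0b01001001 = 0b00001000.
P[3]: D(K, 0b01101011) = 0b01011011; 0b01011011 ⊕ 0b01110001 = 0b00101010.
P[4]: D(K, 0b11111000) = 0b11001000; 0b11001000 ⊕ 0b01101011 = 0b10100011.
Blocks that differ from the original plaintext: P[0], P[1].

P[0] = 0b11101011, P[1] = 0b00011101, P[2] = 0b00001000, P[3] = 0b00101010, P[4] = 0b10100011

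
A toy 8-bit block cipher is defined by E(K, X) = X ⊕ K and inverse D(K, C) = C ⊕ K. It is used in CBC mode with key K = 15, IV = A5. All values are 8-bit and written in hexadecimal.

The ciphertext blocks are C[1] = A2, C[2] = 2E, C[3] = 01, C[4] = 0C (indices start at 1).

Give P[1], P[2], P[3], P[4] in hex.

CBC decryption: P_i = D(K, C_i) ⊕ C_{i−1}, with C_{0} = IV.
P[1]: D(K, A2) = B7; B7 ⊕ A5 = 12.
P[2]: D(K, 2E) = 3B; 3B ⊕ A2 = 99.
P[3]: D(K, 01) = 14; 14 ⊕ 2E = 3A.
P[4]: D(K, 0C) = 19; 19 ⊕ 01 = 18.

P[1] = 12, P[2] = 99, P[3] = 3A, P[4] = 18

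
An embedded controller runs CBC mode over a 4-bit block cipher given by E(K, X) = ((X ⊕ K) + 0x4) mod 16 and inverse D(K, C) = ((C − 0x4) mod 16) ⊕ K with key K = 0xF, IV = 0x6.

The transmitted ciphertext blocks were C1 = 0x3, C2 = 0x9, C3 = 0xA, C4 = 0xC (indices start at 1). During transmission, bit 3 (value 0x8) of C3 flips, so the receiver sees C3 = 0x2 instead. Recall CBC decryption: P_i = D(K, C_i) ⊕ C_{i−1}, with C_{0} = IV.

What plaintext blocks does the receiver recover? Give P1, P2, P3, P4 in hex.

P1 = 0x6, P2 = 0x9, P3 = 0x8, P4 = 0x5

Only C3 changed, to 0x2. In CBC, a change in C_i garbles P_i and flips the same bit in P_{i+1}. Decrypting the received ciphertext:
P1: D(K, 0x3) = 0x0; 0x0 ⊕ 0x6 = 0x6.
P2: D(K, 0x9) = 0xA; 0xA ⊕ 0x3 = 0x9.
P3: D(K, 0x2) = 0x1; 0x1 ⊕ 0x9 = 0x8.
P4: D(K, 0xC) = 0x7; 0x7 ⊕ 0x2 = 0x5.
Blocks that differ from the original plaintext: P3, P4.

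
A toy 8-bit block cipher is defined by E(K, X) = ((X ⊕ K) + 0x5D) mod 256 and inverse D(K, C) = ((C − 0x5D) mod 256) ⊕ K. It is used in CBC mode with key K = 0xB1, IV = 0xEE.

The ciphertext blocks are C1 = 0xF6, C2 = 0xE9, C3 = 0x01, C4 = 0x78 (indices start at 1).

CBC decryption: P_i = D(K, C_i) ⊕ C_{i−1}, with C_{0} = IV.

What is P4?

P4 = 0xAB

P4: D(K, 0x78) = 0xAA; 0xAA ⊕ 0x01 = 0xAB.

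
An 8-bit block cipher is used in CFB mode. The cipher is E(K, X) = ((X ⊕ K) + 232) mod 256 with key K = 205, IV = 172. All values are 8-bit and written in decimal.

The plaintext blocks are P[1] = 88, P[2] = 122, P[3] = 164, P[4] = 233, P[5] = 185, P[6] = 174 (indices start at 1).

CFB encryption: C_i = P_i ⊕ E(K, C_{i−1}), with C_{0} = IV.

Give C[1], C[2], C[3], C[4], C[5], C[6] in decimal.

C[1]: E(K, 172) = 73; 88 ⊕ 73 = 17.
C[2]: E(K, 17) = 196; 122 ⊕ 196 = 190.
C[3]: E(K, 190) = 91; 164 ⊕ 91 = 255.
C[4]: E(K, 255) = 26; 233 ⊕ 26 = 243.
C[5]: E(K, 243) = 38; 185 ⊕ 38 = 159.
C[6]: E(K, 159) = 58; 174 ⊕ 58 = 148.

C[1] = 17, C[2] = 190, C[3] = 255, C[4] = 243, C[5] = 159, C[6] = 148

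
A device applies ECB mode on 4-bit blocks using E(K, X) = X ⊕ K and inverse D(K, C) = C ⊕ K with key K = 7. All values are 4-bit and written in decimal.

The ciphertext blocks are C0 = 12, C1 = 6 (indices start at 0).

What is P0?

P0 = 11

ECB decryption: P_i = D(K, C_i).
P0: D(K, 12) = 11.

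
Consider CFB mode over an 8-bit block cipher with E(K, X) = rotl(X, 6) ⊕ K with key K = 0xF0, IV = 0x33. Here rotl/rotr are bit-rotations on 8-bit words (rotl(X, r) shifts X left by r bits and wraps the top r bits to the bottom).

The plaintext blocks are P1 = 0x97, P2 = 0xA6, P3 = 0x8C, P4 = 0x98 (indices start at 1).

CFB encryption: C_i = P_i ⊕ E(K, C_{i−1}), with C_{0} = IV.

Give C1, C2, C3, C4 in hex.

C1 = 0xAB, C2 = 0xBC, C3 = 0x53, C4 = 0xBC

C1: E(K, 0x33) = 0x3C; 0x97 ⊕ 0x3C = 0xAB.
C2: E(K, 0xAB) = 0x1A; 0xA6 ⊕ 0x1A = 0xBC.
C3: E(K, 0xBC) = 0xDF; 0x8C ⊕ 0xDF = 0x53.
C4: E(K, 0x53) = 0x24; 0x98 ⊕ 0x24 = 0xBC.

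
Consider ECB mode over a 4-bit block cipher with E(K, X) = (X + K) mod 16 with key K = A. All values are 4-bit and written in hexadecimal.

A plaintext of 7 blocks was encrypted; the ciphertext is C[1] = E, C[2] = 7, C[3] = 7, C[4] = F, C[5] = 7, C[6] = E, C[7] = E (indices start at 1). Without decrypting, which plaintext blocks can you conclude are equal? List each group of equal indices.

P[1] = P[6] = P[7]; P[2] = P[3] = P[5]

ECB encrypts each block independently with the same key, so equal ciphertext blocks imply equal plaintext blocks.
C[1] = C[6] = C[7] = E, so P[1] = P[6] = P[7].
C[2] = C[3] = C[5] = 7, so P[2] = P[3] = P[5].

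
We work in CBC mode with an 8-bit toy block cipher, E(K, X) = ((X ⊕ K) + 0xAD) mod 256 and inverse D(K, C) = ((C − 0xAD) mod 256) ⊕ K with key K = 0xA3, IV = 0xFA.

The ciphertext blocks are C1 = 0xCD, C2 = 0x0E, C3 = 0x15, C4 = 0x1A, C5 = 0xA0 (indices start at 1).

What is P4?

P4 = 0xDB

CBC decryption: P_i = D(K, C_i) ⊕ C_{i−1}, with C_{0} = IV.
P4: D(K, 0x1A) = 0xCE; 0xCE ⊕ 0x15 = 0xDB.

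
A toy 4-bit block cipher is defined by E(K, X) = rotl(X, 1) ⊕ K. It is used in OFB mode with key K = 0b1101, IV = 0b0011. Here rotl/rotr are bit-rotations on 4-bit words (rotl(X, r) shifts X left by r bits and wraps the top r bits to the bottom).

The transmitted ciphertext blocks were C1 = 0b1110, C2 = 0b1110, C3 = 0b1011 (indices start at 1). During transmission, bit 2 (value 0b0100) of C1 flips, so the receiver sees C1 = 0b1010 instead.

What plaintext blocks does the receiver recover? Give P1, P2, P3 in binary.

OFB decryption: S_i = E(K, S_{i−1}) with S_{0} = IV; P_i = C_i ⊕ S_i.
Only C1 changed, to 0b1010. In OFB, a change in C_i flips the same bit in P_i only; the keystream is unaffected. Decrypting the received ciphertext:
P1: S = E(K, 0b0011) = 0b1011; 0b1010 ⊕ 0b1011 = 0b0001.
P2: S = E(K, 0b1011) = 0b1010; 0b1110 ⊕ 0b1010 = 0b0100.
P3: S = E(K, 0b1010) = 0b1000; 0b1011 ⊕ 0b1000 = 0b0011.
Blocks that differ from the original plaintext: P1.

P1 = 0b0001, P2 = 0b0100, P3 = 0b0011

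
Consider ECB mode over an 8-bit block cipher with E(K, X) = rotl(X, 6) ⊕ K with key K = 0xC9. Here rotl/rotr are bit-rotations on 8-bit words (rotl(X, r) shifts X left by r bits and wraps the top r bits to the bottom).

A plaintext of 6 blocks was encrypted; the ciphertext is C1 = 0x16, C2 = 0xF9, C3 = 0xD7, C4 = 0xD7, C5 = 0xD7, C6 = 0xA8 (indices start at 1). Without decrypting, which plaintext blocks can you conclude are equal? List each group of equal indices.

P3 = P4 = P5

ECB encrypts each block independently with the same key, so equal ciphertext blocks imply equal plaintext blocks.
C3 = C4 = C5 = 0xD7, so P3 = P4 = P5.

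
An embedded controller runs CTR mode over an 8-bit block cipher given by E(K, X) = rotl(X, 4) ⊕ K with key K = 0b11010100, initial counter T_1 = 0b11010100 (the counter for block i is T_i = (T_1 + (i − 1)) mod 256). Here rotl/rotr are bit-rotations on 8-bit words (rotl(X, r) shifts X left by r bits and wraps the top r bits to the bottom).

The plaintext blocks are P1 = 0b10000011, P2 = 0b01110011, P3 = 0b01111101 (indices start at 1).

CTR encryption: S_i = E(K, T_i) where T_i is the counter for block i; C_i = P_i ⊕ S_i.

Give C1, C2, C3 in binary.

C1: T = 0b11010100, S = E(K, T) = 0b10011001; 0b10000011 ⊕ 0b10011001 = 0b00011010.
C2: T = 0b11010101, S = E(K, T) = 0b10001001; 0b01110011 ⊕ 0b10001001 = 0b11111010.
C3: T = 0b11010110, S = E(K, T) = 0b10111001; 0b01111101 ⊕ 0b10111001 = 0b11000100.

C1 = 0b00011010, C2 = 0b11111010, C3 = 0b11000100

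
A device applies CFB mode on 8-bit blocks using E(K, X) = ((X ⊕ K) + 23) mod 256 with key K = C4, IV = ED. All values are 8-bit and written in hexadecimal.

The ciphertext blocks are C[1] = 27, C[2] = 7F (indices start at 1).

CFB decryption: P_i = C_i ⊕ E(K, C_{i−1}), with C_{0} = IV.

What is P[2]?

P[2]: E(K, 27) = 06; 7F ⊕ 06 = 79.

P[2] = 79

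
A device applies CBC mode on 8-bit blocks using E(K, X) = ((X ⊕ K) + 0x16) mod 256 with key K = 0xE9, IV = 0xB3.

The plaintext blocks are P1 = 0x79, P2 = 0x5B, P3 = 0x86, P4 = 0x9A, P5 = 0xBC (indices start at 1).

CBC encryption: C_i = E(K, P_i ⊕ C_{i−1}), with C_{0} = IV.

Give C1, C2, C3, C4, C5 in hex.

C1: P1 ⊕ 0xB3 = 0xCA; E(K, 0xCA) = 0x39.
C2: P2 ⊕ 0x39 = 0x62; E(K, 0x62) = 0xA1.
C3: P3 ⊕ 0xA1 = 0x27; E(K, 0x27) = 0xE4.
C4: P4 ⊕ 0xE4 = 0x7E; E(K, 0x7E) = 0xAD.
C5: P5 ⊕ 0xAD = 0x11; E(K, 0x11) = 0x0E.

C1 = 0x39, C2 = 0xA1, C3 = 0xE4, C4 = 0xAD, C5 = 0x0E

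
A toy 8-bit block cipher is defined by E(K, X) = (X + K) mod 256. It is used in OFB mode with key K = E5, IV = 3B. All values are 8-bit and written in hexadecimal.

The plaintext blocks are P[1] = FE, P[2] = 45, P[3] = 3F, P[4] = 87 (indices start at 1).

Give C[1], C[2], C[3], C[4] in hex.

OFB encryption: S_i = E(K, S_{i−1}) with S_{0} = IV; C_i = P_i ⊕ S_i.
C[1]: S = E(K, 3B) = 20; FE ⊕ 20 = DE.
C[2]: S = E(K, 20) = 05; 45 ⊕ 05 = 40.
C[3]: S = E(K, 05) = EA; 3F ⊕ EA = D5.
C[4]: S = E(K, EA) = CF; 87 ⊕ CF = 48.

C[1] = DE, C[2] = 40, C[3] = D5, C[4] = 48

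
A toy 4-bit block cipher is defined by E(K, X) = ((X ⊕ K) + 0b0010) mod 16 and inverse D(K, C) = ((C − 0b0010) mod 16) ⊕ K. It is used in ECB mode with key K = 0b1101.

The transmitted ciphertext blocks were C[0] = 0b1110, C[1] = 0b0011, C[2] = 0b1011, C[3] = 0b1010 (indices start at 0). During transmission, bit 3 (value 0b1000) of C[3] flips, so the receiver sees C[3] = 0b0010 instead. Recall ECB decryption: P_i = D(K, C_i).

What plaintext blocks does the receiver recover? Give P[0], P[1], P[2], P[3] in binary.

P[0] = 0b0001, P[1] = 0b1100, P[2] = 0b0100, P[3] = 0b1101

Only C[3] changed, to 0b0010. In ECB, a change in C_i affects only P_i. Decrypting the received ciphertext:
P[0]: D(K, 0b1110) = 0b0001.
P[1]: D(K, 0b0011) = 0b1100.
P[2]: D(K, 0b1011) = 0b0100.
P[3]: D(K, 0b0010) = 0b1101.
Blocks that differ from the original plaintext: P[3].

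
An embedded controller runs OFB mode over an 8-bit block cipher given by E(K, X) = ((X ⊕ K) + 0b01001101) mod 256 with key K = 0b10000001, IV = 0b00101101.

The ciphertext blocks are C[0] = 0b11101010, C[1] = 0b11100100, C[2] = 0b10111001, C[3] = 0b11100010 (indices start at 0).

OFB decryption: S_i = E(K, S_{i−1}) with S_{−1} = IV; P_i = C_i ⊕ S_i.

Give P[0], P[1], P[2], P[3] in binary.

P[0]: S = E(K, 0b00101101) = 0b11111001; 0b11101010 ⊕ 0b11111001 = 0b00010011.
P[1]: S = E(K, 0b11111001) = 0b11000101; 0b11100100 ⊕ 0b11000101 = 0b00100001.
P[2]: S = E(K, 0b11000101) = 0b10010001; 0b10111001 ⊕ 0b10010001 = 0b00101000.
P[3]: S = E(K, 0b10010001) = 0b01011101; 0b11100010 ⊕ 0b01011101 = 0b10111111.

P[0] = 0b00010011, P[1] = 0b00100001, P[2] = 0b00101000, P[3] = 0b10111111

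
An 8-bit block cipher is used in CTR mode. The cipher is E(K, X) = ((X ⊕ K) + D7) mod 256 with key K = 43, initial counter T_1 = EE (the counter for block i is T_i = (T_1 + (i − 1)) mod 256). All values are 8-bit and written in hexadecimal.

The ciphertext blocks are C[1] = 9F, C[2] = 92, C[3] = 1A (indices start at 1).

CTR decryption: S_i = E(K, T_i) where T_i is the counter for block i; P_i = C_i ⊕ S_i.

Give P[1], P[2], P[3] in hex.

P[1]: T = EE, S = E(K, T) = 84; 9F ⊕ 84 = 1B.
P[2]: T = EF, S = E(K, T) = 83; 92 ⊕ 83 = 11.
P[3]: T = F0, S = E(K, T) = 8A; 1A ⊕ 8A = 90.

P[1] = 1B, P[2] = 11, P[3] = 90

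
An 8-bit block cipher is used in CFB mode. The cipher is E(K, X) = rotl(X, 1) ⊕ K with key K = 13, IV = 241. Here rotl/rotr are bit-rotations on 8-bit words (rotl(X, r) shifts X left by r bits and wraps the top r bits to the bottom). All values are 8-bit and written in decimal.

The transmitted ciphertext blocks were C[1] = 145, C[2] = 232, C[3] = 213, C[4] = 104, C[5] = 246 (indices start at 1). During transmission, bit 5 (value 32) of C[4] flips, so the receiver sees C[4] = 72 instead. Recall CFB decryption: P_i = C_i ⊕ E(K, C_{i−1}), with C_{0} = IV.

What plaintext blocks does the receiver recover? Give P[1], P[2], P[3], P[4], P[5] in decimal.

Only C[4] changed, to 72. In CFB, a change in C_i flips the same bit in P_i and garbles P_{i+1}. Decrypting the received ciphertext:
P[1]: E(K, 241) = 238; 145 ⊕ 238 = 127.
P[2]: E(K, 145) = 46; 232 ⊕ 46 = 198.
P[3]: E(K, 232) = 220; 213 ⊕ 220 = 9.
P[4]: E(K, 213) = 166; 72 ⊕ 166 = 238.
P[5]: E(K, 72) = 157; 246 ⊕ 157 = 107.
Blocks that differ from the original plaintext: P[4], P[5].

P[1] = 127, P[2] = 198, P[3] = 9, P[4] = 238, P[5] = 107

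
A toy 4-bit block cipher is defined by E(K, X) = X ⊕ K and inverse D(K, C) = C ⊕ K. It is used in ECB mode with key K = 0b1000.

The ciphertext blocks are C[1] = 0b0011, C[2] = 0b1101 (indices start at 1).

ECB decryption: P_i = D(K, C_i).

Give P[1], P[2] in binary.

P[1] = 0b1011, P[2] = 0b0101

P[1]: D(K, 0b0011) = 0b1011.
P[2]: D(K, 0b1101) = 0b0101.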